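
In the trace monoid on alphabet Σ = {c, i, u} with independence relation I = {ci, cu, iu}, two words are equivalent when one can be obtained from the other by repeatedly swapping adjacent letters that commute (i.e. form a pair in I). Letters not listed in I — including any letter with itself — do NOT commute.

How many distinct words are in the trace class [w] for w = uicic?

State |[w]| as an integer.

#0=u has no predecessor
#1=i has no predecessor
#2=c has no predecessor
#3=i depends on [1:i]
#4=c depends on [2:c]
sources: [0:u, 1:i, 2:c]
N(rest) = Σ N(rest − s) over sources s of rest; N(one piece) = 1:
  size 1 → [0]=1  [3]=1  [4]=1
  size 2 → [0,3]=2  [0,4]=2  [1,3]=1  [2,4]=1  [3,4]=2
  size 3 → [0,1,3]=3  [0,2,4]=3  [0,3,4]=6  [1,3,4]=3  [2,3,4]=3
  first=0(u) contributes 6
  first=1(i) contributes 12
  first=2(c) contributes 12
|[w]| = 30

30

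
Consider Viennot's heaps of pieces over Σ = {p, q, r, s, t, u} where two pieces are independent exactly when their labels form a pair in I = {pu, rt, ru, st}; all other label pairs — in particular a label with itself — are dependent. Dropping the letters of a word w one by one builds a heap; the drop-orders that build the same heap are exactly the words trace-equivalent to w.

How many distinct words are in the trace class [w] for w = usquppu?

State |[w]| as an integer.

piece 0:u — minimal
piece 1:s rests on {0:u}
piece 2:q rests on {1:s}
piece 3:u rests on {2:q}
piece 4:p rests on {2:q}
piece 5:p rests on {4:p}
piece 6:u rests on {3:u}
minimal pieces: {0:u}
ways to finish when only these pieces remain (= sum over removing one remaining piece with nothing left below it):
  1 left: {5}→1  {6}→1
  2 left: {3,6}→1  {4,5}→1  {5,6}→2
  3 left: {3,5,6}→3  {4,5,6}→3
  4 left: {3,4,5,6}→6
  5 left: {2,3,4,5,6}→6
  placing 0:u first → 6 extensions

6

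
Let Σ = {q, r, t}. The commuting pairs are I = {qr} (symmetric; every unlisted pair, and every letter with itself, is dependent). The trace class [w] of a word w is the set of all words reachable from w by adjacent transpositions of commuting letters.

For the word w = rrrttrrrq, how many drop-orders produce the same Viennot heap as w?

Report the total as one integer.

#0=r has no predecessor
#1=r depends on [0:r]
#2=r depends on [1:r]
#3=t depends on [2:r]
#4=t depends on [3:t]
#5=r depends on [4:t]
#6=r depends on [5:r]
#7=r depends on [6:r]
#8=q depends on [4:t]
sources: [0:r]
N(rest) = Σ N(rest − s) over sources s of rest; N(one piece) = 1:
  size 1 → [7]=1  [8]=1
  size 2 → [6,7]=1  [7,8]=2
  size 3 → [5,6,7]=1  [6,7,8]=3
  size 4 → [5,6,7,8]=4
  size 5 → [4,5,6,7,8]=4
  size 6 → [3,4,5,6,7,8]=4
  size 7 → [2,3,4,5,6,7,8]=4
  first=0(r) contributes 4

4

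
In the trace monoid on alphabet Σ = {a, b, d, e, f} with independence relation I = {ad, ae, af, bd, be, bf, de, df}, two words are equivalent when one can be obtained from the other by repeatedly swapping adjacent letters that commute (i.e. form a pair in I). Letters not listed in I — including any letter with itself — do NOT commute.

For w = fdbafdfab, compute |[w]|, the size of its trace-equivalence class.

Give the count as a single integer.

1260

drop 0:f onto floor
drop 1:d onto floor
drop 2:b onto floor
drop 3:a onto {2:b}
drop 4:f onto {0:f}
drop 5:d onto {1:d}
drop 6:f onto {4:f}
drop 7:a onto {3:a}
drop 8:b onto {7:a}
ground layer = {0:f, 1:d, 2:b}
drop-orders for the pieces not yet dropped (sum over which currently-grounded one goes next):
  1 to go: {5} 1  {6} 1  {8} 1
  2 to go: {1,5} 1  {4,6} 1  {5,6} 2  {5,8} 2  {6,8} 2  {7,8} 1
  3 to go: {0,4,6} 1  {1,5,6} 3  {1,5,8} 3  {3,7,8} 1  {4,5,6} 3  {4,6,8} 3  {5,6,8} 6  {5,7,8} 3  {6,7,8} 3
  4 to go: {0,4,5,6} 4  {0,4,6,8} 4  {1,4,5,6} 6  {1,5,6,8} 12  {1,5,7,8} 6  {2,3,7,8} 1  {3,5,7,8} 4  {3,6,7,8} 4  {4,5,6,8} 12  {4,6,7,8} 6  {5,6,7,8} 12
  5 to go: {0,1,4,5,6} 10  {0,4,5,6,8} 20  {0,4,6,7,8} 10  {1,3,5,7,8} 10  {1,4,5,6,8} 30  {1,5,6,7,8} 30  {2,3,5,7,8} 5  {2,3,6,7,8} 5  {3,4,6,7,8} 10  {3,5,6,7,8} 20  {4,5,6,7,8} 30
  6 to go: {0,1,4,5,6,8} 60  {0,3,4,6,7,8} 20  {0,4,5,6,7,8} 60  {1,2,3,5,7,8} 15  {1,3,5,6,7,8} 60  {1,4,5,6,7,8} 90  {2,3,4,6,7,8} 15  {2,3,5,6,7,8} 30  {3,4,5,6,7,8} 60
  7 to go: {0,1,4,5,6,7,8} 210  {0,2,3,4,6,7,8} 35  {0,3,4,5,6,7,8} 140  {1,2,3,5,6,7,8} 105  {1,3,4,5,6,7,8} 210  {2,3,4,5,6,7,8} 105
  if 0:f drops first: 420 orders
  if 1:d drops first: 280 orders
  if 2:b drops first: 560 orders
heap linearizations: 1260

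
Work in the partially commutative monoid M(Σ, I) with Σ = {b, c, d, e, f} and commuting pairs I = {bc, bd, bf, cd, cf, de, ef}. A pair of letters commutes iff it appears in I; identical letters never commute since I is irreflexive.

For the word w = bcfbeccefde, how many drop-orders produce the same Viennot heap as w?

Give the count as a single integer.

495

drop 0:b onto floor
drop 1:c onto floor
drop 2:f onto floor
drop 3:b onto {0:b}
drop 4:e onto {1:c, 3:b}
drop 5:c onto {4:e}
drop 6:c onto {5:c}
drop 7:e onto {6:c}
drop 8:f onto {2:f}
drop 9:d onto {8:f}
drop 10:e onto {7:e}
ground layer = {0:b, 1:c, 2:f}
drop-orders for the pieces not yet dropped (sum over which currently-grounded one goes next):
  1 to go: {9} 1  {10} 1
  2 to go: {7,10} 1  {8,9} 1  {9,10} 2
  3 to go: {2,8,9} 1  {6,7,10} 1  {7,9,10} 3  {8,9,10} 3
  4 to go: {2,8,9,10} 4  {5,6,7,10} 1  {6,7,9,10} 4  {7,8,9,10} 6
  5 to go: {2,7,8,9,10} 10  {4,5,6,7,10} 1  {5,6,7,9,10} 5  {6,7,8,9,10} 10
  6 to go: {1,4,5,6,7,10} 1  {2,6,7,8,9,10} 20  {3,4,5,6,7,10} 1  {4,5,6,7,9,10} 6  {5,6,7,8,9,10} 15
  7 to go: {0,3,4,5,6,7,10} 1  {1,3,4,5,6,7,10} 2  {1,4,5,6,7,9,10} 7  {2,5,6,7,8,9,10} 35  {3,4,5,6,7,9,10} 7  {4,5,6,7,8,9,10} 21
  8 to go: {0,1,3,4,5,6,7,10} 3  {0,3,4,5,6,7,9,10} 8  {1,3,4,5,6,7,9,10} 16  {1,4,5,6,7,8,9,10} 28  {2,4,5,6,7,8,9,10} 56  {3,4,5,6,7,8,9,10} 28
  9 to go: {0,1,3,4,5,6,7,9,10} 27  {0,3,4,5,6,7,8,9,10} 36  {1,2,4,5,6,7,8,9,10} 84  {1,3,4,5,6,7,8,9,10} 72  {2,3,4,5,6,7,8,9,10} 84
  if 0:b drops first: 240 orders
  if 1:c drops first: 120 orders
  if 2:f drops first: 135 orders
heap linearizations: 495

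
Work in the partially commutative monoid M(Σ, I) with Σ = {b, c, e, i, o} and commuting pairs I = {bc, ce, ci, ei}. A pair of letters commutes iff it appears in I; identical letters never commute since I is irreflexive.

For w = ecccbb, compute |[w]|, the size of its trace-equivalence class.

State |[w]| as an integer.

20

drop 0:e onto floor
drop 1:c onto floor
drop 2:c onto {1:c}
drop 3:c onto {2:c}
drop 4:b onto {0:e}
drop 5:b onto {4:b}
ground layer = {0:e, 1:c}
drop-orders for the pieces not yet dropped (sum over which currently-grounded one goes next):
  1 to go: {3} 1  {5} 1
  2 to go: {2,3} 1  {3,5} 2  {4,5} 1
  3 to go: {0,4,5} 1  {1,2,3} 1  {2,3,5} 3  {3,4,5} 3
  4 to go: {0,3,4,5} 4  {1,2,3,5} 4  {2,3,4,5} 6
  if 0:e drops first: 10 orders
  if 1:c drops first: 10 orders
heap linearizations: 20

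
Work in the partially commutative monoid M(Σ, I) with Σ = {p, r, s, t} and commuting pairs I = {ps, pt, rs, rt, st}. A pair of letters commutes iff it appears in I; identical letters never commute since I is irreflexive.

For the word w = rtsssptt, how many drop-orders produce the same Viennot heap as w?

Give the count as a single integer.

drop 0:r onto floor
drop 1:t onto floor
drop 2:s onto floor
drop 3:s onto {2:s}
drop 4:s onto {3:s}
drop 5:p onto {0:r}
drop 6:t onto {1:t}
drop 7:t onto {6:t}
ground layer = {0:r, 1:t, 2:s}
drop-orders for the pieces not yet dropped (sum over which currently-grounded one goes next):
  1 to go: {4} 1  {5} 1  {7} 1
  2 to go: {0,5} 1  {3,4} 1  {4,5} 2  {4,7} 2  {5,7} 2  {6,7} 1
  3 to go: {0,4,5} 3  {0,5,7} 3  {1,6,7} 1  {2,3,4} 1  {3,4,5} 3  {3,4,7} 3  {4,5,7} 6  {4,6,7} 3  {5,6,7} 3
  4 to go: {0,3,4,5} 6  {0,4,5,7} 12  {0,5,6,7} 6  {1,4,6,7} 4  {1,5,6,7} 4  {2,3,4,5} 4  {2,3,4,7} 4  {3,4,5,7} 12  {3,4,6,7} 6  {4,5,6,7} 12
  5 to go: {0,1,5,6,7} 10  {0,2,3,4,5} 10  {0,3,4,5,7} 30  {0,4,5,6,7} 30  {1,3,4,6,7} 10  {1,4,5,6,7} 20  {2,3,4,5,7} 20  {2,3,4,6,7} 10  {3,4,5,6,7} 30
  6 to go: {0,1,4,5,6,7} 60  {0,2,3,4,5,7} 60  {0,3,4,5,6,7} 90  {1,2,3,4,6,7} 20  {1,3,4,5,6,7} 60  {2,3,4,5,6,7} 60
  if 0:r drops first: 140 orders
  if 1:t drops first: 210 orders
  if 2:s drops first: 210 orders
heap linearizations: 560

560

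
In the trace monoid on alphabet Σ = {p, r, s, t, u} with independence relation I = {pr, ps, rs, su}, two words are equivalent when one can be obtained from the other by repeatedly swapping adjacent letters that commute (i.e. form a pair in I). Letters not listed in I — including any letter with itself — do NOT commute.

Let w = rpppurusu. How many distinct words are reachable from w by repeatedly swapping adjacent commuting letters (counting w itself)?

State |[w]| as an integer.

36

#0=r has no predecessor
#1=p has no predecessor
#2=p depends on [1:p]
#3=p depends on [2:p]
#4=u depends on [0:r, 3:p]
#5=r depends on [4:u]
#6=u depends on [5:r]
#7=s has no predecessor
#8=u depends on [6:u]
sources: [0:r, 1:p, 7:s]
N(rest) = Σ N(rest − s) over sources s of rest; N(one piece) = 1:
  size 1 → [7]=1  [8]=1
  size 2 → [6,8]=1  [7,8]=2
  size 3 → [5,6,8]=1  [6,7,8]=3
  size 4 → [4,5,6,8]=1  [5,6,7,8]=4
  size 5 → [0,4,5,6,8]=1  [3,4,5,6,8]=1  [4,5,6,7,8]=5
  size 6 → [0,3,4,5,6,8]=2  [0,4,5,6,7,8]=6  [2,3,4,5,6,8]=1  [3,4,5,6,7,8]=6
  size 7 → [0,2,3,4,5,6,8]=3  [0,3,4,5,6,7,8]=14  [1,2,3,4,5,6,8]=1  [2,3,4,5,6,7,8]=7
  first=0(r) contributes 8
  first=1(p) contributes 24
  first=7(s) contributes 4
|[w]| = 36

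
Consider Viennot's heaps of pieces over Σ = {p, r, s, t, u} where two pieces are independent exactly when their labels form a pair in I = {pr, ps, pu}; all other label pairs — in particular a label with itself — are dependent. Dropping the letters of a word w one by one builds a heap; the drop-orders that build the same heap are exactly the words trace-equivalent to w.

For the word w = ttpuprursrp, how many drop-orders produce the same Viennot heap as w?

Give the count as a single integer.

84

0(t) covers ∅
1(t) covers 0:t
2(p) covers 1:t
3(u) covers 1:t
4(p) covers 2:p
5(r) covers 3:u
6(u) covers 5:r
7(r) covers 6:u
8(s) covers 7:r
9(r) covers 8:s
10(p) covers 4:p
floor of heap: 0:t
completions by unplaced set U, small U first (add the entries for U minus each lowest piece of U):
  |U|=1: {9}:1  {10}:1
  |U|=2: {4,10}:1  {8,9}:1  {9,10}:2
  |U|=3: {2,4,10}:1  {4,9,10}:3  {7,8,9}:1  {8,9,10}:3
  |U|=4: {2,4,9,10}:4  {4,8,9,10}:6  {6,7,8,9}:1  {7,8,9,10}:4
  |U|=5: {2,4,8,9,10}:10  {4,7,8,9,10}:10  {5,6,7,8,9}:1  {6,7,8,9,10}:5
  |U|=6: {2,4,7,8,9,10}:20  {3,5,6,7,8,9}:1  {4,6,7,8,9,10}:15  {5,6,7,8,9,10}:6
  |U|=7: {2,4,6,7,8,9,10}:35  {3,5,6,7,8,9,10}:7  {4,5,6,7,8,9,10}:21
  |U|=8: {2,4,5,6,7,8,9,10}:56  {3,4,5,6,7,8,9,10}:28
  |U|=9: {2,3,4,5,6,7,8,9,10}:84
  start at 0(t): 84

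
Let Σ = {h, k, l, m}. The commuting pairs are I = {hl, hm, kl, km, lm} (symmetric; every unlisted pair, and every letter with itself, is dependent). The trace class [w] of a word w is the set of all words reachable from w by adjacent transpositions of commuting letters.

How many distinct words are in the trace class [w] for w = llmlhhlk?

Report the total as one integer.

280

drop 0:l onto floor
drop 1:l onto {0:l}
drop 2:m onto floor
drop 3:l onto {1:l}
drop 4:h onto floor
drop 5:h onto {4:h}
drop 6:l onto {3:l}
drop 7:k onto {5:h}
ground layer = {0:l, 2:m, 4:h}
drop-orders for the pieces not yet dropped (sum over which currently-grounded one goes next):
  1 to go: {2} 1  {6} 1  {7} 1
  2 to go: {2,6} 2  {2,7} 2  {3,6} 1  {5,7} 1  {6,7} 2
  3 to go: {1,3,6} 1  {2,3,6} 3  {2,5,7} 3  {2,6,7} 6  {3,6,7} 3  {4,5,7} 1  {5,6,7} 3
  4 to go: {0,1,3,6} 1  {1,2,3,6} 4  {1,3,6,7} 4  {2,3,6,7} 12  {2,4,5,7} 4  {2,5,6,7} 12  {3,5,6,7} 6  {4,5,6,7} 4
  5 to go: {0,1,2,3,6} 5  {0,1,3,6,7} 5  {1,2,3,6,7} 20  {1,3,5,6,7} 10  {2,3,5,6,7} 30  {2,4,5,6,7} 20  {3,4,5,6,7} 10
  6 to go: {0,1,2,3,6,7} 30  {0,1,3,5,6,7} 15  {1,2,3,5,6,7} 60  {1,3,4,5,6,7} 20  {2,3,4,5,6,7} 60
  if 0:l drops first: 140 orders
  if 2:m drops first: 35 orders
  if 4:h drops first: 105 orders
heap linearizations: 280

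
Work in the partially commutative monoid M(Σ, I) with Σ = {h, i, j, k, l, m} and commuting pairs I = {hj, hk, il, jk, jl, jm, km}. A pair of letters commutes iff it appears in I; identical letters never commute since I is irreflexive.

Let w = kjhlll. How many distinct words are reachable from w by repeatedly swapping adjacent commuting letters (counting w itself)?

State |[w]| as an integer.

piece 0:k — minimal
piece 1:j — minimal
piece 2:h — minimal
piece 3:l rests on {0:k, 2:h}
piece 4:l rests on {3:l}
piece 5:l rests on {4:l}
minimal pieces: {0:k, 1:j, 2:h}
ways to finish when only these pieces remain (= sum over removing one remaining piece with nothing left below it):
  1 left: {1}→1  {5}→1
  2 left: {1,5}→2  {4,5}→1
  3 left: {1,4,5}→3  {3,4,5}→1
  4 left: {0,3,4,5}→1  {1,3,4,5}→4  {2,3,4,5}→1
  placing 0:k first → 5 extensions
  placing 1:j first → 2 extensions
  placing 2:h first → 5 extensions
total linear extensions = 12

12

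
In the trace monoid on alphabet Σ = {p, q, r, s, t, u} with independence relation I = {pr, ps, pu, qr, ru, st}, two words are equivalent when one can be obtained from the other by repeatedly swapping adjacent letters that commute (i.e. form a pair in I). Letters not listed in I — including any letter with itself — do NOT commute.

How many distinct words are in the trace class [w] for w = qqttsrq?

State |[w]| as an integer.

piece 0:q — minimal
piece 1:q rests on {0:q}
piece 2:t rests on {1:q}
piece 3:t rests on {2:t}
piece 4:s rests on {1:q}
piece 5:r rests on {3:t, 4:s}
piece 6:q rests on {3:t, 4:s}
minimal pieces: {0:q}
ways to finish when only these pieces remain (= sum over removing one remaining piece with nothing left below it):
  1 left: {5}→1  {6}→1
  2 left: {5,6}→2
  3 left: {3,5,6}→2  {4,5,6}→2
  4 left: {2,3,5,6}→2  {3,4,5,6}→4
  5 left: {2,3,4,5,6}→6
  placing 0:q first → 6 extensions

6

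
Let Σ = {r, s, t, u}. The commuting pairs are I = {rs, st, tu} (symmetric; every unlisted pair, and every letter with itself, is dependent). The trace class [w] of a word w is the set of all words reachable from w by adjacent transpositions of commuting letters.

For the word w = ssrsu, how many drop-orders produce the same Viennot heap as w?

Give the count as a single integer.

4

#0=s has no predecessor
#1=s depends on [0:s]
#2=r has no predecessor
#3=s depends on [1:s]
#4=u depends on [2:r, 3:s]
sources: [0:s, 2:r]
N(rest) = Σ N(rest − s) over sources s of rest; N(one piece) = 1:
  size 1 → [4]=1
  size 2 → [2,4]=1  [3,4]=1
  size 3 → [1,3,4]=1  [2,3,4]=2
  first=0(s) contributes 3
  first=2(r) contributes 1
|[w]| = 4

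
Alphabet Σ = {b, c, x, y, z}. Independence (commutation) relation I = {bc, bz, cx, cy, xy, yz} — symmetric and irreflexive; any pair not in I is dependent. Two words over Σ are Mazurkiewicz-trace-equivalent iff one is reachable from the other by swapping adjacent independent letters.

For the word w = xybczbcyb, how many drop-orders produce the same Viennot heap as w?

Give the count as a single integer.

drop 0:x onto floor
drop 1:y onto floor
drop 2:b onto {0:x, 1:y}
drop 3:c onto floor
drop 4:z onto {0:x, 3:c}
drop 5:b onto {2:b}
drop 6:c onto {4:z}
drop 7:y onto {5:b}
drop 8:b onto {7:y}
ground layer = {0:x, 1:y, 3:c}
drop-orders for the pieces not yet dropped (sum over which currently-grounded one goes next):
  1 to go: {6} 1  {8} 1
  2 to go: {4,6} 1  {6,8} 2  {7,8} 1
  3 to go: {3,4,6} 1  {4,6,8} 3  {5,7,8} 1  {6,7,8} 3
  4 to go: {2,5,7,8} 1  {3,4,6,8} 4  {4,6,7,8} 6  {5,6,7,8} 4
  5 to go: {1,2,5,7,8} 1  {2,5,6,7,8} 5  {3,4,6,7,8} 10  {4,5,6,7,8} 10
  6 to go: {1,2,5,6,7,8} 6  {2,4,5,6,7,8} 15  {3,4,5,6,7,8} 20
  7 to go: {0,2,4,5,6,7,8} 15  {1,2,4,5,6,7,8} 21  {2,3,4,5,6,7,8} 35
  if 0:x drops first: 56 orders
  if 1:y drops first: 50 orders
  if 3:c drops first: 36 orders
heap linearizations: 142

142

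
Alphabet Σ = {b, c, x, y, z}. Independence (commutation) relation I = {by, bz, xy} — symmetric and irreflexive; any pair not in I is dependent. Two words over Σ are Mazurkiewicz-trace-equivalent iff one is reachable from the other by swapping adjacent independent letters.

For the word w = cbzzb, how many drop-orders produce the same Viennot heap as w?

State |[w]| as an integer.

drop 0:c onto floor
drop 1:b onto {0:c}
drop 2:z onto {0:c}
drop 3:z onto {2:z}
drop 4:b onto {1:b}
ground layer = {0:c}
drop-orders for the pieces not yet dropped (sum over which currently-grounded one goes next):
  1 to go: {3} 1  {4} 1
  2 to go: {1,4} 1  {2,3} 1  {3,4} 2
  3 to go: {1,3,4} 3  {2,3,4} 3
  if 0:c drops first: 6 orders

6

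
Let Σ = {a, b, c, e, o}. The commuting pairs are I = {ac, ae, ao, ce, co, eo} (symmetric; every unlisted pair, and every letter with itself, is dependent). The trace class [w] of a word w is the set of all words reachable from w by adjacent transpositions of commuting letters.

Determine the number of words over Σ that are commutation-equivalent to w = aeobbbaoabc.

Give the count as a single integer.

18

#0=a has no predecessor
#1=e has no predecessor
#2=o has no predecessor
#3=b depends on [0:a, 1:e, 2:o]
#4=b depends on [3:b]
#5=b depends on [4:b]
#6=a depends on [5:b]
#7=o depends on [5:b]
#8=a depends on [6:a]
#9=b depends on [7:o, 8:a]
#10=c depends on [9:b]
sources: [0:a, 1:e, 2:o]
N(rest) = Σ N(rest − s) over sources s of rest; N(one piece) = 1:
  size 1 → [10]=1
  size 2 → [9,10]=1
  size 3 → [7,9,10]=1  [8,9,10]=1
  size 4 → [6,8,9,10]=1  [7,8,9,10]=2
  size 5 → [6,7,8,9,10]=3
  size 6 → [5,6,7,8,9,10]=3
  size 7 → [4,5,6,7,8,9,10]=3
  size 8 → [3,4,5,6,7,8,9,10]=3
  size 9 → [0,3,4,5,6,7,8,9,10]=3  [1,3,4,5,6,7,8,9,10]=3  [2,3,4,5,6,7,8,9,10]=3
  first=0(a) contributes 6
  first=1(e) contributes 6
  first=2(o) contributes 6
|[w]| = 18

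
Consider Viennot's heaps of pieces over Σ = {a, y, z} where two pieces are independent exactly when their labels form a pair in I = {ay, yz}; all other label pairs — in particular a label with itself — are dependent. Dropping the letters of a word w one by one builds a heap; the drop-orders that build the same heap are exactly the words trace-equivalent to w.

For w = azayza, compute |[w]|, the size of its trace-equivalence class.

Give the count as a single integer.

6

0(a) covers ∅
1(z) covers 0:a
2(a) covers 1:z
3(y) covers ∅
4(z) covers 2:a
5(a) covers 4:z
floor of heap: 0:a, 3:y
completions by unplaced set U, small U first (add the entries for U minus each lowest piece of U):
  |U|=1: {3}:1  {5}:1
  |U|=2: {3,5}:2  {4,5}:1
  |U|=3: {2,4,5}:1  {3,4,5}:3
  |U|=4: {1,2,4,5}:1  {2,3,4,5}:4
  start at 0(a): 5
  start at 3(y): 1
sum over floor = 6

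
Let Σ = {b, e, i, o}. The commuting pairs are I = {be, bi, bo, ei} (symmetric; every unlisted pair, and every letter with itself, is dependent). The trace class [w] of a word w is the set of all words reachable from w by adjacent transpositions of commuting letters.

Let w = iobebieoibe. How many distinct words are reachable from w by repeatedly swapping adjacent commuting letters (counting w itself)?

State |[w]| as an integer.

990

piece 0:i — minimal
piece 1:o rests on {0:i}
piece 2:b — minimal
piece 3:e rests on {1:o}
piece 4:b rests on {2:b}
piece 5:i rests on {1:o}
piece 6:e rests on {3:e}
piece 7:o rests on {5:i, 6:e}
piece 8:i rests on {7:o}
piece 9:b rests on {4:b}
piece 10:e rests on {7:o}
minimal pieces: {0:i, 2:b}
ways to finish when only these pieces remain (= sum over removing one remaining piece with nothing left below it):
  1 left: {8}→1  {9}→1  {10}→1
  2 left: {4,9}→1  {8,9}→2  {8,10}→2  {9,10}→2
  3 left: {2,4,9}→1  {4,8,9}→3  {4,9,10}→3  {7,8,10}→2  {8,9,10}→6
  4 left: {2,4,8,9}→4  {2,4,9,10}→4  {4,8,9,10}→12  {5,7,8,10}→2  {6,7,8,10}→2  {7,8,9,10}→8
  5 left: {2,4,8,9,10}→20  {3,6,7,8,10}→2  {4,7,8,9,10}→20  {5,6,7,8,10}→4  {5,7,8,9,10}→10  {6,7,8,9,10}→10
  6 left: {2,4,7,8,9,10}→40  {3,5,6,7,8,10}→6  {3,6,7,8,9,10}→12  {4,5,7,8,9,10}→30  {4,6,7,8,9,10}→30  {5,6,7,8,9,10}→24
  7 left: {1,3,5,6,7,8,10}→6  {2,4,5,7,8,9,10}→70  {2,4,6,7,8,9,10}→70  {3,4,6,7,8,9,10}→42  {3,5,6,7,8,9,10}→42  {4,5,6,7,8,9,10}→84
  8 left: {0,1,3,5,6,7,8,10}→6  {1,3,5,6,7,8,9,10}→48  {2,3,4,6,7,8,9,10}→112  {2,4,5,6,7,8,9,10}→224  {3,4,5,6,7,8,9,10}→168
  9 left: {0,1,3,5,6,7,8,9,10}→54  {1,3,4,5,6,7,8,9,10}→216  {2,3,4,5,6,7,8,9,10}→504
  placing 0:i first → 720 extensions
  placing 2:b first → 270 extensions
total linear extensions = 990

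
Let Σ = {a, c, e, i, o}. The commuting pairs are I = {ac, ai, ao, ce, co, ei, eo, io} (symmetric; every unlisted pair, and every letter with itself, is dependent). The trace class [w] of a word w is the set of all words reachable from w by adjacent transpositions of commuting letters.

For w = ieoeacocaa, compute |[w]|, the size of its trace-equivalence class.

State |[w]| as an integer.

#0=i has no predecessor
#1=e has no predecessor
#2=o has no predecessor
#3=e depends on [1:e]
#4=a depends on [3:e]
#5=c depends on [0:i]
#6=o depends on [2:o]
#7=c depends on [5:c]
#8=a depends on [4:a]
#9=a depends on [8:a]
sources: [0:i, 1:e, 2:o]
N(rest) = Σ N(rest − s) over sources s of rest; N(one piece) = 1:
  size 1 → [6]=1  [7]=1  [9]=1
  size 2 → [2,6]=1  [5,7]=1  [6,7]=2  [6,9]=2  [7,9]=2  [8,9]=1
  size 3 → [0,5,7]=1  [2,6,7]=3  [2,6,9]=3  [4,8,9]=1  [5,6,7]=3  [5,7,9]=3  [6,7,9]=6  [6,8,9]=3  [7,8,9]=3
  size 4 → [0,5,6,7]=4  [0,5,7,9]=4  [2,5,6,7]=6  [2,6,7,9]=12  [2,6,8,9]=6  [3,4,8,9]=1  [4,6,8,9]=4  [4,7,8,9]=4  [5,6,7,9]=12  [5,7,8,9]=6  [6,7,8,9]=12
  size 5 → [0,2,5,6,7]=10  [0,5,6,7,9]=20  [0,5,7,8,9]=10  [1,3,4,8,9]=1  [2,4,6,8,9]=10  [2,5,6,7,9]=30  [2,6,7,8,9]=30  [3,4,6,8,9]=5  [3,4,7,8,9]=5  [4,5,7,8,9]=10  [4,6,7,8,9]=20  [5,6,7,8,9]=30
  size 6 → [0,2,5,6,7,9]=60  [0,4,5,7,8,9]=20  [0,5,6,7,8,9]=60  [1,3,4,6,8,9]=6  [1,3,4,7,8,9]=6  [2,3,4,6,8,9]=15  [2,4,6,7,8,9]=60  [2,5,6,7,8,9]=90  [3,4,5,7,8,9]=15  [3,4,6,7,8,9]=30  [4,5,6,7,8,9]=60
  size 7 → [0,2,5,6,7,8,9]=210  [0,3,4,5,7,8,9]=35  [0,4,5,6,7,8,9]=140  [1,2,3,4,6,8,9]=21  [1,3,4,5,7,8,9]=21  [1,3,4,6,7,8,9]=42  [2,3,4,6,7,8,9]=105  [2,4,5,6,7,8,9]=210  [3,4,5,6,7,8,9]=105
  size 8 → [0,1,3,4,5,7,8,9]=56  [0,2,4,5,6,7,8,9]=560  [0,3,4,5,6,7,8,9]=280  [1,2,3,4,6,7,8,9]=168  [1,3,4,5,6,7,8,9]=168  [2,3,4,5,6,7,8,9]=420
  first=0(i) contributes 756
  first=1(e) contributes 1260
  first=2(o) contributes 504
|[w]| = 2520

2520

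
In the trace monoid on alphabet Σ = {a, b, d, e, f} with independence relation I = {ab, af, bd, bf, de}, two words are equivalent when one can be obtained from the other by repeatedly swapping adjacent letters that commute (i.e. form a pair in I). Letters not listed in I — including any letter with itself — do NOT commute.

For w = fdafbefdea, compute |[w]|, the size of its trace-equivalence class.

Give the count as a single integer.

20

piece 0:f — minimal
piece 1:d rests on {0:f}
piece 2:a rests on {1:d}
piece 3:f rests on {1:d}
piece 4:b — minimal
piece 5:e rests on {2:a, 3:f, 4:b}
piece 6:f rests on {5:e}
piece 7:d rests on {6:f}
piece 8:e rests on {6:f}
piece 9:a rests on {7:d, 8:e}
minimal pieces: {0:f, 4:b}
ways to finish when only these pieces remain (= sum over removing one remaining piece with nothing left below it):
  1 left: {9}→1
  2 left: {7,9}→1  {8,9}→1
  3 left: {7,8,9}→2
  4 left: {6,7,8,9}→2
  5 left: {5,6,7,8,9}→2
  6 left: {2,5,6,7,8,9}→2  {3,5,6,7,8,9}→2  {4,5,6,7,8,9}→2
  7 left: {2,3,5,6,7,8,9}→4  {2,4,5,6,7,8,9}→4  {3,4,5,6,7,8,9}→4
  8 left: {1,2,3,5,6,7,8,9}→4  {2,3,4,5,6,7,8,9}→12
  placing 0:f first → 16 extensions
  placing 4:b first → 4 extensions
total linear extensions = 20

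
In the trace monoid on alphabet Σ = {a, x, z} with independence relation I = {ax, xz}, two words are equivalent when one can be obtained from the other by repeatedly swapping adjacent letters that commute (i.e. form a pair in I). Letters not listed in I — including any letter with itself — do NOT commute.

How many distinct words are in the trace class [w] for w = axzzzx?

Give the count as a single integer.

15

0(a) covers ∅
1(x) covers ∅
2(z) covers 0:a
3(z) covers 2:z
4(z) covers 3:z
5(x) covers 1:x
floor of heap: 0:a, 1:x
completions by unplaced set U, small U first (add the entries for U minus each lowest piece of U):
  |U|=1: {4}:1  {5}:1
  |U|=2: {1,5}:1  {3,4}:1  {4,5}:2
  |U|=3: {1,4,5}:3  {2,3,4}:1  {3,4,5}:3
  |U|=4: {0,2,3,4}:1  {1,3,4,5}:6  {2,3,4,5}:4
  start at 0(a): 10
  start at 1(x): 5
sum over floor = 15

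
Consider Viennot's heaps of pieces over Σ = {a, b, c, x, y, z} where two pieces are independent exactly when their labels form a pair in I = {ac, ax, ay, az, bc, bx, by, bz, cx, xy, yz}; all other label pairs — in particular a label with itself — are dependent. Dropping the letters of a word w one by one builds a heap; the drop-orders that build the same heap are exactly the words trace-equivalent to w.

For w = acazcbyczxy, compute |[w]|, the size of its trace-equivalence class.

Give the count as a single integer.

#0=a has no predecessor
#1=c has no predecessor
#2=a depends on [0:a]
#3=z depends on [1:c]
#4=c depends on [3:z]
#5=b depends on [2:a]
#6=y depends on [4:c]
#7=c depends on [6:y]
#8=z depends on [7:c]
#9=x depends on [8:z]
#10=y depends on [7:c]
sources: [0:a, 1:c]
N(rest) = Σ N(rest − s) over sources s of rest; N(one piece) = 1:
  size 1 → [5]=1  [9]=1  [10]=1
  size 2 → [2,5]=1  [5,9]=2  [5,10]=2  [8,9]=1  [9,10]=2
  size 3 → [0,2,5]=1  [2,5,9]=3  [2,5,10]=3  [5,8,9]=3  [5,9,10]=6  [8,9,10]=3
  size 4 → [0,2,5,9]=4  [0,2,5,10]=4  [2,5,8,9]=6  [2,5,9,10]=12  [5,8,9,10]=12  [7,8,9,10]=3
  size 5 → [0,2,5,8,9]=10  [0,2,5,9,10]=20  [2,5,8,9,10]=30  [5,7,8,9,10]=15  [6,7,8,9,10]=3
  size 6 → [0,2,5,8,9,10]=60  [2,5,7,8,9,10]=45  [4,6,7,8,9,10]=3  [5,6,7,8,9,10]=18
  size 7 → [0,2,5,7,8,9,10]=105  [2,5,6,7,8,9,10]=63  [3,4,6,7,8,9,10]=3  [4,5,6,7,8,9,10]=21
  size 8 → [0,2,5,6,7,8,9,10]=168  [1,3,4,6,7,8,9,10]=3  [2,4,5,6,7,8,9,10]=84  [3,4,5,6,7,8,9,10]=24
  size 9 → [0,2,4,5,6,7,8,9,10]=252  [1,3,4,5,6,7,8,9,10]=27  [2,3,4,5,6,7,8,9,10]=108
  first=0(a) contributes 135
  first=1(c) contributes 360
|[w]| = 495

495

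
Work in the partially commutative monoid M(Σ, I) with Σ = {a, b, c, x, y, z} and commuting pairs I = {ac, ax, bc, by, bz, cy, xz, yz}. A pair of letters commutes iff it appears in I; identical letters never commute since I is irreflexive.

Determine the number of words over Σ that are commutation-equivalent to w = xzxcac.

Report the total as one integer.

drop 0:x onto floor
drop 1:z onto floor
drop 2:x onto {0:x}
drop 3:c onto {1:z, 2:x}
drop 4:a onto {1:z}
drop 5:c onto {3:c}
ground layer = {0:x, 1:z}
drop-orders for the pieces not yet dropped (sum over which currently-grounded one goes next):
  1 to go: {4} 1  {5} 1
  2 to go: {3,5} 1  {4,5} 2
  3 to go: {2,3,5} 1  {3,4,5} 3
  4 to go: {0,2,3,5} 1  {1,3,4,5} 3  {2,3,4,5} 4
  if 0:x drops first: 7 orders
  if 1:z drops first: 5 orders
heap linearizations: 12

12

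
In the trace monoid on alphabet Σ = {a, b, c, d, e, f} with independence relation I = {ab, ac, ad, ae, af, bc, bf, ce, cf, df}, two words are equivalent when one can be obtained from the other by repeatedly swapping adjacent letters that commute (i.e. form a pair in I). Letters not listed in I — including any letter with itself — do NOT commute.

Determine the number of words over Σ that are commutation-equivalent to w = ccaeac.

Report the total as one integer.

60

#0=c has no predecessor
#1=c depends on [0:c]
#2=a has no predecessor
#3=e has no predecessor
#4=a depends on [2:a]
#5=c depends on [1:c]
sources: [0:c, 2:a, 3:e]
N(rest) = Σ N(rest − s) over sources s of rest; N(one piece) = 1:
  size 1 → [3]=1  [4]=1  [5]=1
  size 2 → [1,5]=1  [2,4]=1  [3,4]=2  [3,5]=2  [4,5]=2
  size 3 → [0,1,5]=1  [1,3,5]=3  [1,4,5]=3  [2,3,4]=3  [2,4,5]=3  [3,4,5]=6
  size 4 → [0,1,3,5]=4  [0,1,4,5]=4  [1,2,4,5]=6  [1,3,4,5]=12  [2,3,4,5]=12
  first=0(c) contributes 30
  first=2(a) contributes 20
  first=3(e) contributes 10
|[w]| = 60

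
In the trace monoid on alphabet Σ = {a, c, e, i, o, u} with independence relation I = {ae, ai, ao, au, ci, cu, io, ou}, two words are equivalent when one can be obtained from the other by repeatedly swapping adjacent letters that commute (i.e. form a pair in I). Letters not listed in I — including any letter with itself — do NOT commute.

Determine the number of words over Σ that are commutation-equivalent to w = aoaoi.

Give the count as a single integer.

0(a) covers ∅
1(o) covers ∅
2(a) covers 0:a
3(o) covers 1:o
4(i) covers ∅
floor of heap: 0:a, 1:o, 4:i
completions by unplaced set U, small U first (add the entries for U minus each lowest piece of U):
  |U|=1: {2}:1  {3}:1  {4}:1
  |U|=2: {0,2}:1  {1,3}:1  {2,3}:2  {2,4}:2  {3,4}:2
  |U|=3: {0,2,3}:3  {0,2,4}:3  {1,2,3}:3  {1,3,4}:3  {2,3,4}:6
  start at 0(a): 12
  start at 1(o): 12
  start at 4(i): 6
sum over floor = 30

30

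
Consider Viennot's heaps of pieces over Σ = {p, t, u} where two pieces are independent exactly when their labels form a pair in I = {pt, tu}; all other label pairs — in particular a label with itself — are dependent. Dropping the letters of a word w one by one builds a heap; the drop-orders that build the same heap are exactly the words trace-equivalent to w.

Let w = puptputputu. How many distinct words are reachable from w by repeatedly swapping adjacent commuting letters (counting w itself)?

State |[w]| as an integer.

165

piece 0:p — minimal
piece 1:u rests on {0:p}
piece 2:p rests on {1:u}
piece 3:t — minimal
piece 4:p rests on {2:p}
piece 5:u rests on {4:p}
piece 6:t rests on {3:t}
piece 7:p rests on {5:u}
piece 8:u rests on {7:p}
piece 9:t rests on {6:t}
piece 10:u rests on {8:u}
minimal pieces: {0:p, 3:t}
ways to finish when only these pieces remain (= sum over removing one remaining piece with nothing left below it):
  1 left: {9}→1  {10}→1
  2 left: {6,9}→1  {8,10}→1  {9,10}→2
  3 left: {3,6,9}→1  {6,9,10}→3  {7,8,10}→1  {8,9,10}→3
  4 left: {3,6,9,10}→4  {5,7,8,10}→1  {6,8,9,10}→6  {7,8,9,10}→4
  5 left: {3,6,8,9,10}→10  {4,5,7,8,10}→1  {5,7,8,9,10}→5  {6,7,8,9,10}→10
  6 left: {2,4,5,7,8,10}→1  {3,6,7,8,9,10}→20  {4,5,7,8,9,10}→6  {5,6,7,8,9,10}→15
  7 left: {1,2,4,5,7,8,10}→1  {2,4,5,7,8,9,10}→7  {3,5,6,7,8,9,10}→35  {4,5,6,7,8,9,10}→21
  8 left: {0,1,2,4,5,7,8,10}→1  {1,2,4,5,7,8,9,10}→8  {2,4,5,6,7,8,9,10}→28  {3,4,5,6,7,8,9,10}→56
  9 left: {0,1,2,4,5,7,8,9,10}→9  {1,2,4,5,6,7,8,9,10}→36  {2,3,4,5,6,7,8,9,10}→84
  placing 0:p first → 120 extensions
  placing 3:t first → 45 extensions
total linear extensions = 165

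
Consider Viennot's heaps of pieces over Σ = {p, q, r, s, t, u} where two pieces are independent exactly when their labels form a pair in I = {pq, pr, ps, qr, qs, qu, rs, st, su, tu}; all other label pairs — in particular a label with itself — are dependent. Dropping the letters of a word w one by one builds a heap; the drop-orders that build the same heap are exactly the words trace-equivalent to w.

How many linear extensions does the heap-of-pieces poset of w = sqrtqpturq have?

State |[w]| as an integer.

#0=s has no predecessor
#1=q has no predecessor
#2=r has no predecessor
#3=t depends on [1:q, 2:r]
#4=q depends on [3:t]
#5=p depends on [3:t]
#6=t depends on [4:q, 5:p]
#7=u depends on [5:p]
#8=r depends on [6:t, 7:u]
#9=q depends on [6:t]
sources: [0:s, 1:q, 2:r]
N(rest) = Σ N(rest − s) over sources s of rest; N(one piece) = 1:
  size 1 → [0]=1  [8]=1  [9]=1
  size 2 → [0,8]=2  [0,9]=2  [7,8]=1  [8,9]=2
  size 3 → [0,7,8]=3  [0,8,9]=6  [6,8,9]=2  [7,8,9]=3
  size 4 → [0,6,8,9]=8  [0,7,8,9]=12  [4,6,8,9]=2  [6,7,8,9]=5
  size 5 → [0,4,6,8,9]=10  [0,6,7,8,9]=25  [4,6,7,8,9]=7  [5,6,7,8,9]=5
  size 6 → [0,4,6,7,8,9]=42  [0,5,6,7,8,9]=30  [4,5,6,7,8,9]=12
  size 7 → [0,4,5,6,7,8,9]=84  [3,4,5,6,7,8,9]=12
  size 8 → [0,3,4,5,6,7,8,9]=96  [1,3,4,5,6,7,8,9]=12  [2,3,4,5,6,7,8,9]=12
  first=0(s) contributes 24
  first=1(q) contributes 108
  first=2(r) contributes 108
|[w]| = 240

240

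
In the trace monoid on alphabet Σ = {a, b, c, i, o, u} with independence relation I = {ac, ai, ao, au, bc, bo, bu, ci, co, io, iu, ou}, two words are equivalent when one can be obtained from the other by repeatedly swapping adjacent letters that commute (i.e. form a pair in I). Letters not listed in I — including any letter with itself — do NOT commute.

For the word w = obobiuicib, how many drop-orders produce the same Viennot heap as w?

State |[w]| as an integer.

1260

piece 0:o — minimal
piece 1:b — minimal
piece 2:o rests on {0:o}
piece 3:b rests on {1:b}
piece 4:i rests on {3:b}
piece 5:u — minimal
piece 6:i rests on {4:i}
piece 7:c rests on {5:u}
piece 8:i rests on {6:i}
piece 9:b rests on {8:i}
minimal pieces: {0:o, 1:b, 5:u}
ways to finish when only these pieces remain (= sum over removing one remaining piece with nothing left below it):
  1 left: {2}→1  {7}→1  {9}→1
  2 left: {0,2}→1  {2,7}→2  {2,9}→2  {5,7}→1  {7,9}→2  {8,9}→1
  3 left: {0,2,7}→3  {0,2,9}→3  {2,5,7}→3  {2,7,9}→6  {2,8,9}→3  {5,7,9}→3  {6,8,9}→1  {7,8,9}→3
  4 left: {0,2,5,7}→6  {0,2,7,9}→12  {0,2,8,9}→6  {2,5,7,9}→12  {2,6,8,9}→4  {2,7,8,9}→12  {4,6,8,9}→1  {5,7,8,9}→6  {6,7,8,9}→4
  5 left: {0,2,5,7,9}→30  {0,2,6,8,9}→10  {0,2,7,8,9}→30  {2,4,6,8,9}→5  {2,5,7,8,9}→30  {2,6,7,8,9}→20  {3,4,6,8,9}→1  {4,6,7,8,9}→5  {5,6,7,8,9}→10
  6 left: {0,2,4,6,8,9}→15  {0,2,5,7,8,9}→90  {0,2,6,7,8,9}→60  {1,3,4,6,8,9}→1  {2,3,4,6,8,9}→6  {2,4,6,7,8,9}→30  {2,5,6,7,8,9}→60  {3,4,6,7,8,9}→6  {4,5,6,7,8,9}→15
  7 left: {0,2,3,4,6,8,9}→21  {0,2,4,6,7,8,9}→105  {0,2,5,6,7,8,9}→210  {1,2,3,4,6,8,9}→7  {1,3,4,6,7,8,9}→7  {2,3,4,6,7,8,9}→42  {2,4,5,6,7,8,9}→105  {3,4,5,6,7,8,9}→21
  8 left: {0,1,2,3,4,6,8,9}→28  {0,2,3,4,6,7,8,9}→168  {0,2,4,5,6,7,8,9}→420  {1,2,3,4,6,7,8,9}→56  {1,3,4,5,6,7,8,9}→28  {2,3,4,5,6,7,8,9}→168
  placing 0:o first → 252 extensions
  placing 1:b first → 756 extensions
  placing 5:u first → 252 extensions
total linear extensions = 1260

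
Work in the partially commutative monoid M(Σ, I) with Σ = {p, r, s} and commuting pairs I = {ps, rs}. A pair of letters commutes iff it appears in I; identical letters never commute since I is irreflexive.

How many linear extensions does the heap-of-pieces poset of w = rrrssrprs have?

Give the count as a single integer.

0(r) covers ∅
1(r) covers 0:r
2(r) covers 1:r
3(s) covers ∅
4(s) covers 3:s
5(r) covers 2:r
6(p) covers 5:r
7(r) covers 6:p
8(s) covers 4:s
floor of heap: 0:r, 3:s
completions by unplaced set U, small U first (add the entries for U minus each lowest piece of U):
  |U|=1: {7}:1  {8}:1
  |U|=2: {4,8}:1  {6,7}:1  {7,8}:2
  |U|=3: {3,4,8}:1  {4,7,8}:3  {5,6,7}:1  {6,7,8}:3
  |U|=4: {2,5,6,7}:1  {3,4,7,8}:4  {4,6,7,8}:6  {5,6,7,8}:4
  |U|=5: {1,2,5,6,7}:1  {2,5,6,7,8}:5  {3,4,6,7,8}:10  {4,5,6,7,8}:10
  |U|=6: {0,1,2,5,6,7}:1  {1,2,5,6,7,8}:6  {2,4,5,6,7,8}:15  {3,4,5,6,7,8}:20
  |U|=7: {0,1,2,5,6,7,8}:7  {1,2,4,5,6,7,8}:21  {2,3,4,5,6,7,8}:35
  start at 0(r): 56
  start at 3(s): 28
sum over floor = 84

84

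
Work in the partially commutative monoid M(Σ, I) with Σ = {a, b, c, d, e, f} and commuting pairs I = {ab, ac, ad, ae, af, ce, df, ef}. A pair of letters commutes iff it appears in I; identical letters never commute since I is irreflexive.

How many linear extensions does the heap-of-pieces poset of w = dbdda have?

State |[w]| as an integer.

5

#0=d has no predecessor
#1=b depends on [0:d]
#2=d depends on [1:b]
#3=d depends on [2:d]
#4=a has no predecessor
sources: [0:d, 4:a]
N(rest) = Σ N(rest − s) over sources s of rest; N(one piece) = 1:
  size 1 → [3]=1  [4]=1
  size 2 → [2,3]=1  [3,4]=2
  size 3 → [1,2,3]=1  [2,3,4]=3
  first=0(d) contributes 4
  first=4(a) contributes 1
|[w]| = 5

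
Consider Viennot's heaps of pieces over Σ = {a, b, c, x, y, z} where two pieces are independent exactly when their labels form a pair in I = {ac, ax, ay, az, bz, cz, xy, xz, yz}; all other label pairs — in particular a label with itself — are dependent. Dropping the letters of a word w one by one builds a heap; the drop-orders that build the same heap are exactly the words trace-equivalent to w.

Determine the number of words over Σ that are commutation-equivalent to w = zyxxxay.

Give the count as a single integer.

420

piece 0:z — minimal
piece 1:y — minimal
piece 2:x — minimal
piece 3:x rests on {2:x}
piece 4:x rests on {3:x}
piece 5:a — minimal
piece 6:y rests on {1:y}
minimal pieces: {0:z, 1:y, 2:x, 5:a}
ways to finish when only these pieces remain (= sum over removing one remaining piece with nothing left below it):
  1 left: {0}→1  {4}→1  {5}→1  {6}→1
  2 left: {0,4}→2  {0,5}→2  {0,6}→2  {1,6}→1  {3,4}→1  {4,5}→2  {4,6}→2  {5,6}→2
  3 left: {0,1,6}→3  {0,3,4}→3  {0,4,5}→6  {0,4,6}→6  {0,5,6}→6  {1,4,6}→3  {1,5,6}→3  {2,3,4}→1  {3,4,5}→3  {3,4,6}→3  {4,5,6}→6
  4 left: {0,1,4,6}→12  {0,1,5,6}→12  {0,2,3,4}→4  {0,3,4,5}→12  {0,3,4,6}→12  {0,4,5,6}→24  {1,3,4,6}→6  {1,4,5,6}→12  {2,3,4,5}→4  {2,3,4,6}→4  {3,4,5,6}→12
  5 left: {0,1,3,4,6}→30  {0,1,4,5,6}→60  {0,2,3,4,5}→20  {0,2,3,4,6}→20  {0,3,4,5,6}→60  {1,2,3,4,6}→10  {1,3,4,5,6}→30  {2,3,4,5,6}→20
  placing 0:z first → 60 extensions
  placing 1:y first → 120 extensions
  placing 2:x first → 180 extensions
  placing 5:a first → 60 extensions
total linear extensions = 420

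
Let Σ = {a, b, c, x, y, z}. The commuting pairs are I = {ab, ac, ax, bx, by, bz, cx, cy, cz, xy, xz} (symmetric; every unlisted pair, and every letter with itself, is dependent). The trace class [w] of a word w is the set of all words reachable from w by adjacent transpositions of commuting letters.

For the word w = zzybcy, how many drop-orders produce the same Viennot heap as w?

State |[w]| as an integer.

drop 0:z onto floor
drop 1:z onto {0:z}
drop 2:y onto {1:z}
drop 3:b onto floor
drop 4:c onto {3:b}
drop 5:y onto {2:y}
ground layer = {0:z, 3:b}
drop-orders for the pieces not yet dropped (sum over which currently-grounded one goes next):
  1 to go: {4} 1  {5} 1
  2 to go: {2,5} 1  {3,4} 1  {4,5} 2
  3 to go: {1,2,5} 1  {2,4,5} 3  {3,4,5} 3
  4 to go: {0,1,2,5} 1  {1,2,4,5} 4  {2,3,4,5} 6
  if 0:z drops first: 10 orders
  if 3:b drops first: 5 orders
heap linearizations: 15

15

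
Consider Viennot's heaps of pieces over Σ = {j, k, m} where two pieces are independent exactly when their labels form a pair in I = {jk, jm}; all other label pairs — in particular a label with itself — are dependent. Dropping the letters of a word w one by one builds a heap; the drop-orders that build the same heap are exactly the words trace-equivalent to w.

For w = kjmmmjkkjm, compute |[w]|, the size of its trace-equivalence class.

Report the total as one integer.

120

#0=k has no predecessor
#1=j has no predecessor
#2=m depends on [0:k]
#3=m depends on [2:m]
#4=m depends on [3:m]
#5=j depends on [1:j]
#6=k depends on [4:m]
#7=k depends on [6:k]
#8=j depends on [5:j]
#9=m depends on [7:k]
sources: [0:k, 1:j]
N(rest) = Σ N(rest − s) over sources s of rest; N(one piece) = 1:
  size 1 → [8]=1  [9]=1
  size 2 → [5,8]=1  [7,9]=1  [8,9]=2
  size 3 → [1,5,8]=1  [5,8,9]=3  [6,7,9]=1  [7,8,9]=3
  size 4 → [1,5,8,9]=4  [4,6,7,9]=1  [5,7,8,9]=6  [6,7,8,9]=4
  size 5 → [1,5,7,8,9]=10  [3,4,6,7,9]=1  [4,6,7,8,9]=5  [5,6,7,8,9]=10
  size 6 → [1,5,6,7,8,9]=20  [2,3,4,6,7,9]=1  [3,4,6,7,8,9]=6  [4,5,6,7,8,9]=15
  size 7 → [0,2,3,4,6,7,9]=1  [1,4,5,6,7,8,9]=35  [2,3,4,6,7,8,9]=7  [3,4,5,6,7,8,9]=21
  size 8 → [0,2,3,4,6,7,8,9]=8  [1,3,4,5,6,7,8,9]=56  [2,3,4,5,6,7,8,9]=28
  first=0(k) contributes 84
  first=1(j) contributes 36
|[w]| = 120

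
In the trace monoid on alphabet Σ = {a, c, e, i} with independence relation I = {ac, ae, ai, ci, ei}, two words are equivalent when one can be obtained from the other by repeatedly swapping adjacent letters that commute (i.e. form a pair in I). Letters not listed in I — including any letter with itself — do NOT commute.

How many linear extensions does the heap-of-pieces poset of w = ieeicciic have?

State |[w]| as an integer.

126

0(i) covers ∅
1(e) covers ∅
2(e) covers 1:e
3(i) covers 0:i
4(c) covers 2:e
5(c) covers 4:c
6(i) covers 3:i
7(i) covers 6:i
8(c) covers 5:c
floor of heap: 0:i, 1:e
completions by unplaced set U, small U first (add the entries for U minus each lowest piece of U):
  |U|=1: {7}:1  {8}:1
  |U|=2: {5,8}:1  {6,7}:1  {7,8}:2
  |U|=3: {3,6,7}:1  {4,5,8}:1  {5,7,8}:3  {6,7,8}:3
  |U|=4: {0,3,6,7}:1  {2,4,5,8}:1  {3,6,7,8}:4  {4,5,7,8}:4  {5,6,7,8}:6
  |U|=5: {0,3,6,7,8}:5  {1,2,4,5,8}:1  {2,4,5,7,8}:5  {3,5,6,7,8}:10  {4,5,6,7,8}:10
  |U|=6: {0,3,5,6,7,8}:15  {1,2,4,5,7,8}:6  {2,4,5,6,7,8}:15  {3,4,5,6,7,8}:20
  |U|=7: {0,3,4,5,6,7,8}:35  {1,2,4,5,6,7,8}:21  {2,3,4,5,6,7,8}:35
  start at 0(i): 56
  start at 1(e): 70
sum over floor = 126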